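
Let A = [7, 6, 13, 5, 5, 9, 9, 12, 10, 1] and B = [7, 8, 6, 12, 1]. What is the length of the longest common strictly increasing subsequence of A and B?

For each value that appears in both, track the longest common increasing run ending there.
The best achievable length is 2; one witness is 7, 12 (A-positions 1,8, B-positions 1,4).

2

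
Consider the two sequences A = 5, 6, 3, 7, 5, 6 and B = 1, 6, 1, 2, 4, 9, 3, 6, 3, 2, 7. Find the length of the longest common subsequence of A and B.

3

Backtracking the LCS table gives one alignment: 6 (A2,B8) → 3 (A3,B9) → 7 (A4,B11).
So the longest common subsequence has length 3.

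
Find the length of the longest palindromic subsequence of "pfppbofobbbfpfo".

9

Using dp[i][j] = 2 + dp[i+1][j−1] if the ends match, else max(dp[i+1][j], dp[i][j−1]):
dp[1][15] = 9. A witness is fpfbbbfpf at positions 2,3,7,9,10,11,12,13,14.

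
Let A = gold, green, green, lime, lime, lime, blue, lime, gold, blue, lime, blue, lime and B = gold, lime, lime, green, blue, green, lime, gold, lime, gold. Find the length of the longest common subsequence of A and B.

7

Backtracking the LCS table gives one alignment: gold (A1,B1) → lime (A4,B2) → lime (A5,B3) → blue (A7,B5) → lime (A8,B7) → gold (A9,B8) → lime (A11,B9).
So the longest common subsequence has length 7.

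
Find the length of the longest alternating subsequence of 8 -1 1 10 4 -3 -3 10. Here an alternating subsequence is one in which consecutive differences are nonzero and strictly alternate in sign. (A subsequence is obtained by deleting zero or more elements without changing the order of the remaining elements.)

Track the best alternating length ending on an up-step vs a down-step at each position: up/down = 1/1, 1/2, 3/2, 3/1, 3/4, 1/4, 1/4, 5/1.
The maximum over both is 5; one such subsequence is 8, -1, 10, 4, 10.

5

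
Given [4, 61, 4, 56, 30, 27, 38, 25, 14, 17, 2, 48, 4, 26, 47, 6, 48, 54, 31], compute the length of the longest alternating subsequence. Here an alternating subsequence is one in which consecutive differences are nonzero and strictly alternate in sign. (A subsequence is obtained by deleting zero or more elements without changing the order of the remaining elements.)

Track the best alternating length ending on an up-step vs a down-step at each position: up/down = 1/1, 2/1, 1/3, 4/3, 4/5, 4/5, 6/5, 4/7, 4/7, 8/7, 1/9, 10/5, 10/11, 12/11, 12/11, 12/13, 14/5, 14/5, 14/15.
The maximum over both is 15; one such subsequence is 4, 61, 4, 56, 30, 38, 14, 17, 2, 48, 4, 26, 6, 48, 31.

15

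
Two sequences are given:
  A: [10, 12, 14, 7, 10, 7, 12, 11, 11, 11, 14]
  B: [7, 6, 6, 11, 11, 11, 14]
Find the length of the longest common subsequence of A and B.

5

A longest common subsequence is 7, 11, 11, 11, 14 (length 5); the LCS DP confirms no longer common subsequence exists.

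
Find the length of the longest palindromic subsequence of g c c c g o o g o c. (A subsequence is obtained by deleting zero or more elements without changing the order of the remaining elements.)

One longest palindromic subsequence is cgoogc (positions 2,5,6,7,8,10); it reads the same forward and backward, and the interval DP gives dp[1][10] = 6.

6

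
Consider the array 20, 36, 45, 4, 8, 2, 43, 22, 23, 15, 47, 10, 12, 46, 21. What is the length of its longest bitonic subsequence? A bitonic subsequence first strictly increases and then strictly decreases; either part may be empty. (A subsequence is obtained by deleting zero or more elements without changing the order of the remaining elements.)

7

Let inc[i] be the LIS ending at i and dec[i] the longest strictly decreasing subsequence starting at i. inc = [1, 2, 3, 1, 2, 1, 3, 3, 4, 3, 5, 3, 4, 5, 5], dec = [3, 4, 5, 2, 2, 1, 4, 3, 3, 2, 3, 1, 1, 2, 1].
max_i inc[i]+dec[i]−1 = 7, with one witness 20, 36, 45, 43, 23, 15, 12.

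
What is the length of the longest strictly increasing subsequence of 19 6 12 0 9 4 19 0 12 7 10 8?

Let dp[i] be the longest increasing subsequence ending at position i. Then dp = [1, 1, 2, 1, 2, 2, 3, 1, 3, 3, 4, 4].
The maximum is 4; one witness is 0, 4, 7, 10 at positions 4,6,10,11.

4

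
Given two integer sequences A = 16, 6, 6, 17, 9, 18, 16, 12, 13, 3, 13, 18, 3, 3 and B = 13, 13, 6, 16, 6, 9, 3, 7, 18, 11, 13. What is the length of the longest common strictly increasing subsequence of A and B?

3

For each value that appears in both, track the longest common increasing run ending there.
The best achievable length is 3; one witness is 6, 9, 18 (A-positions 2,5,6, B-positions 3,6,9).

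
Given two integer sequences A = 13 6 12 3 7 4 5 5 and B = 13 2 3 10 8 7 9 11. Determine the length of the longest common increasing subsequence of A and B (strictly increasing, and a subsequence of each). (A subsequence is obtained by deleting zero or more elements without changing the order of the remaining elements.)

A longest common strictly increasing subsequence is 3, 7 (length 2); it appears in order in both A and B, and no longer such subsequence exists.

2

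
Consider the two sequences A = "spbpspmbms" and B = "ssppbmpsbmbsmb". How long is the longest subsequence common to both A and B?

8

A longest common subsequence is spbpsmbm (length 8); the LCS DP confirms no longer common subsequence exists.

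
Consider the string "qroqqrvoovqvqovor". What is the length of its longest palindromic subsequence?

12

One longest palindromic subsequence is roqqvoovqqor (positions 2,3,4,5,7,8,9,10,11,13,16,17); it reads the same forward and backward, and the interval DP gives dp[1][17] = 12.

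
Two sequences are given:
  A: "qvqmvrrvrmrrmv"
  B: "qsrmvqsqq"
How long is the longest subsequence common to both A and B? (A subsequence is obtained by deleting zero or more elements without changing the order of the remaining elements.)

4

A longest common subsequence is qrmv (length 4); the LCS DP confirms no longer common subsequence exists.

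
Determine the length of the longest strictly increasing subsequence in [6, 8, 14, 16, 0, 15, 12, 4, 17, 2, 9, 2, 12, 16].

5

Let dp[i] be the longest increasing subsequence ending at position i. Then dp = [1, 2, 3, 4, 1, 4, 3, 2, 5, 2, 3, 2, 4, 5].
The maximum is 5; one witness is 6, 8, 14, 16, 17 at positions 1,2,3,4,9.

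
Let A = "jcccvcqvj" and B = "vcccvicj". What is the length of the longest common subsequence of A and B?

Backtracking the LCS table gives one alignment: c (A2,B2) → c (A3,B3) → c (A4,B4) → v (A5,B5) → c (A6,B7) → j (A9,B8).
So the longest common subsequence has length 6.

6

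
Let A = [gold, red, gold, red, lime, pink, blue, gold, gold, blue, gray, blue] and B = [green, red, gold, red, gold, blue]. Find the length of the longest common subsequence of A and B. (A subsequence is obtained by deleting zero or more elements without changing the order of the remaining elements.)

A longest common subsequence is red, gold, red, gold, blue (length 5); the LCS DP confirms no longer common subsequence exists.

5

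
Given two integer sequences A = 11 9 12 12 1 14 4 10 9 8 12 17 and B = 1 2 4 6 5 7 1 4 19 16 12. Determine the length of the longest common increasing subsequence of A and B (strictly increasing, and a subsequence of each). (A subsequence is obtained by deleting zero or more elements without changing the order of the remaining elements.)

3

For each value that appears in both, track the longest common increasing run ending there.
The best achievable length is 3; one witness is 1, 4, 12 (A-positions 5,7,11, B-positions 1,3,11).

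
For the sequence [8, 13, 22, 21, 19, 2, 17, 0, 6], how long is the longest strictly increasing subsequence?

3

Scanning left to right, the best length ending at each element is: 8→1, 13→2, 22→3, 21→3, 19→3, 2→1, 17→3, 0→1, 6→2.
So the longest increasing subsequence has length 3, e.g. 8, 13, 22.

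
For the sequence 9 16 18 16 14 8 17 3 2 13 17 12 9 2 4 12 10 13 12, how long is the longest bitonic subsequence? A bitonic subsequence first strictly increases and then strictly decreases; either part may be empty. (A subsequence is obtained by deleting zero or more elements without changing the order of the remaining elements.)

9

One longest bitonic subsequence is 9, 16, 18, 16, 14, 13, 12, 9, 4 (positions 1,2,3,4,5,10,12,13,15): it rises to 18 then falls. Length 9 is optimal.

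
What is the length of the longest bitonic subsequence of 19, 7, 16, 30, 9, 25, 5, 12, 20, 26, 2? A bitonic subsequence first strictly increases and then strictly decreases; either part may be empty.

6

One longest bitonic subsequence is 7, 16, 30, 25, 20, 2 (positions 2,3,4,6,9,11): it rises to 30 then falls. Length 6 is optimal.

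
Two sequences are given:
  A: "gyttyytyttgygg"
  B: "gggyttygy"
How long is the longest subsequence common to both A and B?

Backtracking the LCS table gives one alignment: g (A1,B3) → y (A2,B4) → t (A4,B5) → t (A7,B6) → y (A8,B7) → g (A11,B8) → y (A12,B9).
So the longest common subsequence has length 7.

7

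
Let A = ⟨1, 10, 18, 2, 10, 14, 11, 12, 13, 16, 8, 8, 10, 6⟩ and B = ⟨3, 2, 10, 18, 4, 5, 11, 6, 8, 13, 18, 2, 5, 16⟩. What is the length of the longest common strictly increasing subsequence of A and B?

5

For each value that appears in both, track the longest common increasing run ending there.
The best achievable length is 5; one witness is 2, 10, 11, 13, 16 (A-positions 4,5,7,9,10, B-positions 2,3,7,10,14).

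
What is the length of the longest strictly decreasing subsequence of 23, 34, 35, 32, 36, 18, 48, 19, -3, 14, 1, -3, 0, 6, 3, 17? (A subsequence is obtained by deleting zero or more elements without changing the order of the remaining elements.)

Let dp[i] be the longest decreasing subsequence ending at position i. Then dp = [1, 1, 1, 2, 1, 3, 1, 3, 4, 4, 5, 6, 6, 5, 6, 4].
The maximum is 6; one witness is 34, 32, 18, 14, 1, -3 at positions 2,4,6,10,11,12.

6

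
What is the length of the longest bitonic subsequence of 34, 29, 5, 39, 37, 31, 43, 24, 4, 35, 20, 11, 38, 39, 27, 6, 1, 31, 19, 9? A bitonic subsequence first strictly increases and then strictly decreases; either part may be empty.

Let inc[i] be the LIS ending at i and dec[i] the longest strictly decreasing subsequence starting at i. inc = [1, 1, 1, 2, 2, 2, 3, 2, 1, 3, 2, 2, 4, 5, 3, 2, 1, 4, 3, 3], dec = [7, 6, 3, 8, 7, 6, 6, 5, 2, 5, 4, 3, 4, 4, 3, 2, 1, 3, 2, 1].
max_i inc[i]+dec[i]−1 = 9, with one witness 34, 39, 37, 31, 24, 20, 11, 6, 1.

9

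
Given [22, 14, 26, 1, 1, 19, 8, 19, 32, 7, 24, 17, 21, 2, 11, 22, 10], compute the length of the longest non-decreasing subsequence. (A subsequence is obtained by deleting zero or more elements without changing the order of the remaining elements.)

Let dp[i] be the longest non-decreasing subsequence ending at position i. Then dp = [1, 1, 2, 1, 2, 3, 3, 4, 5, 3, 5, 4, 5, 3, 4, 6, 4].
The maximum is 6; one witness is 1, 1, 19, 19, 21, 22 at positions 4,5,6,8,13,16.

6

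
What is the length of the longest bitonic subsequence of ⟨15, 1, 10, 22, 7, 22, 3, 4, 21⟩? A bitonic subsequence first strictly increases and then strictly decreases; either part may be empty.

5

One longest bitonic subsequence is 1, 10, 22, 7, 4 (positions 2,3,4,5,8): it rises to 22 then falls. Length 5 is optimal.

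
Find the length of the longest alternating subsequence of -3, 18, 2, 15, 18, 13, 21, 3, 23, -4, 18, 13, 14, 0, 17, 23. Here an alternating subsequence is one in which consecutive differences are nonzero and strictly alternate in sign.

Track the best alternating length ending on an up-step vs a down-step at each position: up/down = 1/1, 2/1, 2/3, 4/3, 4/1, 4/5, 6/1, 4/7, 8/1, 1/9, 10/9, 10/11, 12/11, 10/13, 14/11, 14/1.
The maximum over both is 14; one such subsequence is -3, 18, 2, 15, 13, 21, 3, 23, -4, 18, 13, 14, 0, 17.

14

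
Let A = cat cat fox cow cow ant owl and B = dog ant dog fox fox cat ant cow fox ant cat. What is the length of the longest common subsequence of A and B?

A longest common subsequence is cat, fox, ant (length 3); the LCS DP confirms no longer common subsequence exists.

3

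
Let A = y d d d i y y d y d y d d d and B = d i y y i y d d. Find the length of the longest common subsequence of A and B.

7

Backtracking the LCS table gives one alignment: d (A4,B1) → i (A5,B2) → y (A6,B3) → y (A7,B4) → y (A11,B6) → d (A13,B7) → d (A14,B8).
So the longest common subsequence has length 7.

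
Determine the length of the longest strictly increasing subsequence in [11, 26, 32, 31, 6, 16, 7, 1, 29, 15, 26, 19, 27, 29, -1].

6

Let dp[i] be the longest increasing subsequence ending at position i. Then dp = [1, 2, 3, 3, 1, 2, 2, 1, 3, 3, 4, 4, 5, 6, 1].
The maximum is 6; one witness is 6, 7, 15, 26, 27, 29 at positions 5,7,10,11,13,14.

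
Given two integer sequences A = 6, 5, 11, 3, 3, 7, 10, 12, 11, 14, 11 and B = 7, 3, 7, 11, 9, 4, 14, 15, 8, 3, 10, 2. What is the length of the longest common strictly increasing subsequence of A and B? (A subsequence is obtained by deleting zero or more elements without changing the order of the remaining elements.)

4

For each value that appears in both, track the longest common increasing run ending there.
The best achievable length is 4; one witness is 3, 7, 11, 14 (A-positions 4,6,9,10, B-positions 2,3,4,7).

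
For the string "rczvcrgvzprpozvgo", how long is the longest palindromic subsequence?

9

Using dp[i][j] = 2 + dp[i+1][j−1] if the ends match, else max(dp[i+1][j], dp[i][j−1]):
dp[1][17] = 9. A witness is gvzprpzvg at positions 7,8,9,10,11,12,14,15,16.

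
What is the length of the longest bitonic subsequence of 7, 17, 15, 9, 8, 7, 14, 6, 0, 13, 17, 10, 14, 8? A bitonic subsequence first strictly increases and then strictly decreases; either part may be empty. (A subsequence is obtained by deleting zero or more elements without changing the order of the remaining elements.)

8

One longest bitonic subsequence is 7, 17, 15, 9, 8, 7, 6, 0 (positions 1,2,3,4,5,6,8,9): it rises to 17 then falls. Length 8 is optimal.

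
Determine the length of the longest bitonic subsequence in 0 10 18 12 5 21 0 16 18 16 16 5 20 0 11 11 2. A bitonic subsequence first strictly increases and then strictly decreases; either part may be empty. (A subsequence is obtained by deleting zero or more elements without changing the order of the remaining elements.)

8

One longest bitonic subsequence is 0, 10, 18, 21, 18, 16, 11, 2 (positions 1,2,3,6,9,11,16,17): it rises to 21 then falls. Length 8 is optimal.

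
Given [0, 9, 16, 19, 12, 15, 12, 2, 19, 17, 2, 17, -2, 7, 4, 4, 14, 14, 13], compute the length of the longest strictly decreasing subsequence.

Let dp[i] be the longest decreasing subsequence ending at position i. Then dp = [1, 1, 1, 1, 2, 2, 3, 4, 1, 2, 4, 2, 5, 4, 5, 5, 3, 3, 4].
The maximum is 5; one witness is 16, 15, 12, 2, -2 at positions 3,6,7,8,13.

5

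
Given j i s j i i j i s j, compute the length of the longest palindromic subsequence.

8

One longest palindromic subsequence is jsjiijsj (positions 1,3,4,5,6,7,9,10); it reads the same forward and backward, and the interval DP gives dp[1][10] = 8.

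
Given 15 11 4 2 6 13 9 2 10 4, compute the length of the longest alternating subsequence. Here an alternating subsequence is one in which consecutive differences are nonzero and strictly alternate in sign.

6

Track the best alternating length ending on an up-step vs a down-step at each position: up/down = 1/1, 1/2, 1/2, 1/2, 3/2, 3/2, 3/4, 1/4, 5/4, 5/6.
The maximum over both is 6; one such subsequence is 15, 11, 13, 9, 10, 4.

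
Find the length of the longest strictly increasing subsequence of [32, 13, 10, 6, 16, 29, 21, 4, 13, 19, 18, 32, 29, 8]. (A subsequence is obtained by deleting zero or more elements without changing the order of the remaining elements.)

One longest increasing subsequence is 13, 16, 29, 32 (positions 2,5,6,12), of length 4; no longer one exists.

4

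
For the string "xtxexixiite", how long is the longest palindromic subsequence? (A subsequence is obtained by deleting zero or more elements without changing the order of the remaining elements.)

5

One longest palindromic subsequence is eiiie (positions 4,6,8,9,11); it reads the same forward and backward, and the interval DP gives dp[1][11] = 5.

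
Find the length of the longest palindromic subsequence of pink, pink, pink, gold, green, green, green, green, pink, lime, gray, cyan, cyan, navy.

6

One longest palindromic subsequence is pink green green green green pink (positions 3,5,6,7,8,9); it reads the same forward and backward, and the interval DP gives dp[1][14] = 6.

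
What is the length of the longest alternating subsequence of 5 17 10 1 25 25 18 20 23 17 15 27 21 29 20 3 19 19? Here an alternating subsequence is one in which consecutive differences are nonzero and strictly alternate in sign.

12

A longest alternating subsequence is 5, 17, 10, 25, 18, 20, 17, 27, 21, 29, 3, 19 (positions 1,2,3,5,7,8,10,12,13,14,16,17); its 11 consecutive differences strictly alternate in sign, and length 12 is optimal.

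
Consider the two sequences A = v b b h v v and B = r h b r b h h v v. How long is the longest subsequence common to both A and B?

5

Backtracking the LCS table gives one alignment: b (A2,B3) → b (A3,B5) → h (A4,B7) → v (A5,B8) → v (A6,B9).
So the longest common subsequence has length 5.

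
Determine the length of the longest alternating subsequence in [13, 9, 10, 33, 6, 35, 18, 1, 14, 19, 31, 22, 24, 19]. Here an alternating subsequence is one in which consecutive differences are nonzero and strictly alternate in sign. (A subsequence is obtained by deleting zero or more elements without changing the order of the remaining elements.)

A longest alternating subsequence is 13, 9, 10, 6, 35, 18, 31, 22, 24, 19 (positions 1,2,3,5,6,7,11,12,13,14); its 9 consecutive differences strictly alternate in sign, and length 10 is optimal.

10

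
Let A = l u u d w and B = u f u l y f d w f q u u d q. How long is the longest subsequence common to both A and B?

Backtracking the LCS table gives one alignment: l (A1,B4) → u (A2,B11) → u (A3,B12) → d (A4,B13).
So the longest common subsequence has length 4.

4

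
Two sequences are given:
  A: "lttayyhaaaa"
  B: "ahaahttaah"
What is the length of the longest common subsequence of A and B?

6

A longest common subsequence is ahaaaa (length 6); the LCS DP confirms no longer common subsequence exists.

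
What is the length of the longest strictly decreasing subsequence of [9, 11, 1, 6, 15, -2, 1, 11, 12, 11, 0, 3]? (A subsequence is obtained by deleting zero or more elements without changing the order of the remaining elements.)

One longest decreasing subsequence is 9, 6, 1, 0 (positions 1,4,7,11), of length 4; no longer one exists.

4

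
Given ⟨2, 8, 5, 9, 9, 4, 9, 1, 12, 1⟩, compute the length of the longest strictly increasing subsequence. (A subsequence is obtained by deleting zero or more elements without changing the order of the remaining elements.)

Let dp[i] be the longest increasing subsequence ending at position i. Then dp = [1, 2, 2, 3, 3, 2, 3, 1, 4, 1].
The maximum is 4; one witness is 2, 8, 9, 12 at positions 1,2,4,9.

4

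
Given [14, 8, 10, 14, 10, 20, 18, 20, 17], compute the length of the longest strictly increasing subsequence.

One longest increasing subsequence is 8, 10, 14, 18, 20 (positions 2,3,4,7,8), of length 5; no longer one exists.

5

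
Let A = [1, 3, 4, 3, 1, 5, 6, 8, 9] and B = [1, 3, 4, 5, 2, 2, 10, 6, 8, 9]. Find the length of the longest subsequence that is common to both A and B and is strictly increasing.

A longest common strictly increasing subsequence is 1, 3, 4, 5, 6, 8, 9 (length 7); it appears in order in both A and B, and no longer such subsequence exists.

7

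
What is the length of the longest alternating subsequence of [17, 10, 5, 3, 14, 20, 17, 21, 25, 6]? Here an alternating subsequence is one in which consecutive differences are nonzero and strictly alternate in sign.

6

A longest alternating subsequence is 17, 10, 20, 17, 21, 6 (positions 1,2,6,7,8,10); its 5 consecutive differences strictly alternate in sign, and length 6 is optimal.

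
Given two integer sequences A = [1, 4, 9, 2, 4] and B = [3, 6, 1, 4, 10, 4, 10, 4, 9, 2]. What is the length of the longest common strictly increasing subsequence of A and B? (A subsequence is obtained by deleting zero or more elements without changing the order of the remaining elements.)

For each value that appears in both, track the longest common increasing run ending there.
The best achievable length is 3; one witness is 1, 4, 9 (A-positions 1,2,3, B-positions 3,4,9).

3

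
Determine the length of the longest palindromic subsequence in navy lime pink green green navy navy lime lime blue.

One longest palindromic subsequence is lime navy navy lime (positions 2,6,7,9); it reads the same forward and backward, and the interval DP gives dp[1][10] = 4.

4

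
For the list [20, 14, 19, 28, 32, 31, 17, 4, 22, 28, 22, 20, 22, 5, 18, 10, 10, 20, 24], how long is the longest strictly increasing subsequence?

5

Scanning left to right, the best length ending at each element is: 20→1, 14→1, 19→2, 28→3, 32→4, 31→4, 17→2, 4→1, 22→3, 28→4, 22→3, 20→3, 22→4, 5→2, 18→3, 10→3, 10→3, 20→4, 24→5.
So the longest increasing subsequence has length 5, e.g. 14, 19, 20, 22, 24.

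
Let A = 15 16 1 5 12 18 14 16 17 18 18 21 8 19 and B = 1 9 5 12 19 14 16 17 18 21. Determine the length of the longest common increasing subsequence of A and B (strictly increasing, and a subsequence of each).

8

For each value that appears in both, track the longest common increasing run ending there.
The best achievable length is 8; one witness is 1, 5, 12, 14, 16, 17, 18, 21 (A-positions 3,4,5,7,8,9,10,12, B-positions 1,3,4,6,7,8,9,10).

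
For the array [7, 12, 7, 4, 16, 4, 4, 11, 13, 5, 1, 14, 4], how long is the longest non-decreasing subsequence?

One longest non-decreasing subsequence is 4, 4, 4, 11, 13, 14 (positions 4,6,7,8,9,12), of length 6; no longer one exists.

6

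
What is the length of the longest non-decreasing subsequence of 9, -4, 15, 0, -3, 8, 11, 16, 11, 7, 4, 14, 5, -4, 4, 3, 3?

Let dp[i] be the longest non-decreasing subsequence ending at position i. Then dp = [1, 1, 2, 2, 2, 3, 4, 5, 5, 3, 3, 6, 4, 2, 4, 3, 4].
The maximum is 6; one witness is -4, 0, 8, 11, 11, 14 at positions 2,4,6,7,9,12.

6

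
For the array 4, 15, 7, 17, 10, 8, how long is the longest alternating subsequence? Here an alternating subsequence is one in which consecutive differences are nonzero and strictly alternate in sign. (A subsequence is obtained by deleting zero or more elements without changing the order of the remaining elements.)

Track the best alternating length ending on an up-step vs a down-step at each position: up/down = 1/1, 2/1, 2/3, 4/1, 4/5, 4/5.
The maximum over both is 5; one such subsequence is 4, 15, 7, 17, 10.

5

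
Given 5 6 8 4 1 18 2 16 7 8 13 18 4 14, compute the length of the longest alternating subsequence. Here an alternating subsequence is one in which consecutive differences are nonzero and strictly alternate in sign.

10

A longest alternating subsequence is 5, 6, 4, 18, 2, 16, 7, 8, 4, 14 (positions 1,2,4,6,7,8,9,10,13,14); its 9 consecutive differences strictly alternate in sign, and length 10 is optimal.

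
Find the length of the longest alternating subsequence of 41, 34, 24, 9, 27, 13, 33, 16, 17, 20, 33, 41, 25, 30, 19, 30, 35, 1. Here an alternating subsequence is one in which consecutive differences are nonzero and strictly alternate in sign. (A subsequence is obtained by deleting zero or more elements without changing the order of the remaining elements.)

12

Track the best alternating length ending on an up-step vs a down-step at each position: up/down = 1/1, 1/2, 1/2, 1/2, 3/2, 3/4, 5/2, 5/6, 7/6, 7/6, 7/2, 7/1, 7/8, 9/8, 7/10, 11/8, 11/8, 1/12.
The maximum over both is 12; one such subsequence is 41, 24, 27, 13, 33, 16, 33, 25, 30, 19, 30, 1.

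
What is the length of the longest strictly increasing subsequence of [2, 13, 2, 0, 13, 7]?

2

One longest increasing subsequence is 2, 13 (positions 1,2), of length 2; no longer one exists.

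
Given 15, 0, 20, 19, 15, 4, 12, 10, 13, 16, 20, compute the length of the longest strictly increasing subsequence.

Let dp[i] be the longest increasing subsequence ending at position i. Then dp = [1, 1, 2, 2, 2, 2, 3, 3, 4, 5, 6].
The maximum is 6; one witness is 0, 4, 12, 13, 16, 20 at positions 2,6,7,9,10,11.

6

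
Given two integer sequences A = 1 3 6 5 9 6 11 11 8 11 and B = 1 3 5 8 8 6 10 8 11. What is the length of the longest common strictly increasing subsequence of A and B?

A longest common strictly increasing subsequence is 1, 3, 5, 6, 8, 11 (length 6); it appears in order in both A and B, and no longer such subsequence exists.

6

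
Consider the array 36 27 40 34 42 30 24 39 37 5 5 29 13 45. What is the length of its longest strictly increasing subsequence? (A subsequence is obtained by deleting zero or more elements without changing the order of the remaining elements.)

Scanning left to right, the best length ending at each element is: 36→1, 27→1, 40→2, 34→2, 42→3, 30→2, 24→1, 39→3, 37→3, 5→1, 5→1, 29→2, 13→2, 45→4.
So the longest increasing subsequence has length 4, e.g. 36, 40, 42, 45.

4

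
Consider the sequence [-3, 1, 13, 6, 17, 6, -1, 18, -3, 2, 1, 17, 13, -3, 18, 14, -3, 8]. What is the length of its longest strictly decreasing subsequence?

Let dp[i] be the longest decreasing subsequence ending at position i. Then dp = [1, 1, 1, 2, 1, 2, 3, 1, 4, 3, 4, 2, 3, 5, 1, 3, 5, 4].
The maximum is 5; one witness is 13, 6, 2, 1, -3 at positions 3,4,10,11,14.

5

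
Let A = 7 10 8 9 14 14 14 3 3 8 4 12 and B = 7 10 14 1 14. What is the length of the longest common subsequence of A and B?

A longest common subsequence is 7, 10, 14, 14 (length 4); the LCS DP confirms no longer common subsequence exists.

4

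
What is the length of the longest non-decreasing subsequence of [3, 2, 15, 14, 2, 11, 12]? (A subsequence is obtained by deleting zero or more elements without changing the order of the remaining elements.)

Scanning left to right, the best length ending at each element is: 3→1, 2→1, 15→2, 14→2, 2→2, 11→3, 12→4.
So the longest non-decreasing subsequence has length 4, e.g. 2, 2, 11, 12.

4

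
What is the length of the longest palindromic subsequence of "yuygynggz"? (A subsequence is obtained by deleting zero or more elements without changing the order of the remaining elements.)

One longest palindromic subsequence is ggg (positions 4,7,8); it reads the same forward and backward, and the interval DP gives dp[1][9] = 3.

3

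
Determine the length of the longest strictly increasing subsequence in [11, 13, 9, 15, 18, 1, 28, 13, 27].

5

One longest increasing subsequence is 11, 13, 15, 18, 28 (positions 1,2,4,5,7), of length 5; no longer one exists.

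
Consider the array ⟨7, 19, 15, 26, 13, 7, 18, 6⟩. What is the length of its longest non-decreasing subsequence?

3

Let dp[i] be the longest non-decreasing subsequence ending at position i. Then dp = [1, 2, 2, 3, 2, 2, 3, 1].
The maximum is 3; one witness is 7, 19, 26 at positions 1,2,4.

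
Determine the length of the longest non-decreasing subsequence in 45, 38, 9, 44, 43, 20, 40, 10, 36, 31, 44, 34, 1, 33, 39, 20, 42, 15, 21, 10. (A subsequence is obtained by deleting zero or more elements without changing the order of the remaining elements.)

Let dp[i] be the longest non-decreasing subsequence ending at position i. Then dp = [1, 1, 1, 2, 2, 2, 3, 2, 3, 3, 4, 4, 1, 4, 5, 3, 6, 3, 4, 3].
The maximum is 6; one witness is 9, 20, 31, 34, 39, 42 at positions 3,6,10,12,15,17.

6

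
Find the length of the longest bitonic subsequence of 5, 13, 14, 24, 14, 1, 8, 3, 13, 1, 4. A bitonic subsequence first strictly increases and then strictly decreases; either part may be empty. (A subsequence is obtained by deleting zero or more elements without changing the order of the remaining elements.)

One longest bitonic subsequence is 5, 13, 14, 24, 14, 8, 3, 1 (positions 1,2,3,4,5,7,8,10): it rises to 24 then falls. Length 8 is optimal.

8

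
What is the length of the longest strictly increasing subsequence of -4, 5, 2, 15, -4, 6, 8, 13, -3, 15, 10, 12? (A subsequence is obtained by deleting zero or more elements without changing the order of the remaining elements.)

6

Scanning left to right, the best length ending at each element is: -4→1, 5→2, 2→2, 15→3, -4→1, 6→3, 8→4, 13→5, -3→2, 15→6, 10→5, 12→6.
So the longest increasing subsequence has length 6, e.g. -4, 5, 6, 8, 13, 15.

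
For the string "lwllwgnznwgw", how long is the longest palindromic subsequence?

Using dp[i][j] = 2 + dp[i+1][j−1] if the ends match, else max(dp[i+1][j], dp[i][j−1]):
dp[1][12] = 7. A witness is wgnzngw at positions 2,6,7,8,9,11,12.

7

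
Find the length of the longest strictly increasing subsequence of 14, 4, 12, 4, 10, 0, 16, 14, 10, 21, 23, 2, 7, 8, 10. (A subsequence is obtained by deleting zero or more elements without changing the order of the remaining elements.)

Scanning left to right, the best length ending at each element is: 14→1, 4→1, 12→2, 4→1, 10→2, 0→1, 16→3, 14→3, 10→2, 21→4, 23→5, 2→2, 7→3, 8→4, 10→5.
So the longest increasing subsequence has length 5, e.g. 4, 12, 16, 21, 23.

5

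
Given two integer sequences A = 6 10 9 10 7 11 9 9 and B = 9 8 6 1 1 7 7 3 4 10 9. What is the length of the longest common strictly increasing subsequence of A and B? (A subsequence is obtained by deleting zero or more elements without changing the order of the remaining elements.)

For each value that appears in both, track the longest common increasing run ending there.
The best achievable length is 3; one witness is 6, 7, 9 (A-positions 1,5,7, B-positions 3,6,11).

3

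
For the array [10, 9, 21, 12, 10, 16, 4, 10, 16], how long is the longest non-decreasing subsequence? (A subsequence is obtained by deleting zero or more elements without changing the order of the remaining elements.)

4

Let dp[i] be the longest non-decreasing subsequence ending at position i. Then dp = [1, 1, 2, 2, 2, 3, 1, 3, 4].
The maximum is 4; one witness is 10, 12, 16, 16 at positions 1,4,6,9.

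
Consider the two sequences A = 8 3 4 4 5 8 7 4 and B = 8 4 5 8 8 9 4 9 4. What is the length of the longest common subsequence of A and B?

Backtracking the LCS table gives one alignment: 8 (A1,B1) → 4 (A4,B2) → 5 (A5,B3) → 8 (A6,B5) → 4 (A8,B9).
So the longest common subsequence has length 5.

5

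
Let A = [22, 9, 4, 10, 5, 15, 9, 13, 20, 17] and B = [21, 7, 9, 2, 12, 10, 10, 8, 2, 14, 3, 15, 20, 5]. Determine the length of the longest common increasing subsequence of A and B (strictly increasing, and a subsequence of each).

A longest common strictly increasing subsequence is 9, 10, 15, 20 (length 4); it appears in order in both A and B, and no longer such subsequence exists.

4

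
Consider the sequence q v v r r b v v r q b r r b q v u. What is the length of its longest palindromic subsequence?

One longest palindromic subsequence is vrrbvvbrrv (positions 3,4,5,6,7,8,11,12,13,16); it reads the same forward and backward, and the interval DP gives dp[1][17] = 10.

10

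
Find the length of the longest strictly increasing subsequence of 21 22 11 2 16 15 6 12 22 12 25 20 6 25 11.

Scanning left to right, the best length ending at each element is: 21→1, 22→2, 11→1, 2→1, 16→2, 15→2, 6→2, 12→3, 22→4, 12→3, 25→5, 20→4, 6→2, 25→5, 11→3.
So the longest increasing subsequence has length 5, e.g. 2, 6, 12, 22, 25.

5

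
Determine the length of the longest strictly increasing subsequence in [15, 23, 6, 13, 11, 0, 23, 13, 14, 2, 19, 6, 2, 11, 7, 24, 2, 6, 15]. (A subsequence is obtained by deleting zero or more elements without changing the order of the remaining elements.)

One longest increasing subsequence is 6, 11, 13, 14, 19, 24 (positions 3,5,8,9,11,16), of length 6; no longer one exists.

6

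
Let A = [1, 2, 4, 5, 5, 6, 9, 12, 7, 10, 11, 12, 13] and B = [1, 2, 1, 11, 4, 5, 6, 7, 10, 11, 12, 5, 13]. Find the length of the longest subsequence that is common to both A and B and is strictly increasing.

10

For each value that appears in both, track the longest common increasing run ending there.
The best achievable length is 10; one witness is 1, 2, 4, 5, 6, 7, 10, 11, 12, 13 (A-positions 1,2,3,4,6,9,10,11,12,13, B-positions 1,2,5,6,7,8,9,10,11,13).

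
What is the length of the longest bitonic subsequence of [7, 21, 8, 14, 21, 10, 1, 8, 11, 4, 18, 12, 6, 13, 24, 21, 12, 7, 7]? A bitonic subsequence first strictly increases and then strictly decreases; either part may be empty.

10

Let inc[i] be the LIS ending at i and dec[i] the longest strictly decreasing subsequence starting at i. inc = [1, 2, 2, 3, 4, 3, 1, 2, 4, 2, 5, 5, 3, 6, 7, 7, 5, 4, 4], dec = [2, 5, 2, 4, 5, 3, 1, 2, 2, 1, 4, 2, 1, 3, 4, 3, 2, 1, 1].
max_i inc[i]+dec[i]−1 = 10, with one witness 7, 8, 10, 11, 12, 13, 24, 21, 12, 7.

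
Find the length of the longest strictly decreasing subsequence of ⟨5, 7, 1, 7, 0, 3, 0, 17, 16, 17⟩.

3

Scanning left to right, the best length ending at each element is: 5→1, 7→1, 1→2, 7→1, 0→3, 3→2, 0→3, 17→1, 16→2, 17→1.
So the longest decreasing subsequence has length 3, e.g. 5, 1, 0.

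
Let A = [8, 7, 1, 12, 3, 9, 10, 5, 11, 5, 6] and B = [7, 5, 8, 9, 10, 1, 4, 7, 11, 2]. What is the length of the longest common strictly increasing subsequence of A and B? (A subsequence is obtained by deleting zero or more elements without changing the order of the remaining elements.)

4

A longest common strictly increasing subsequence is 7, 9, 10, 11 (length 4); it appears in order in both A and B, and no longer such subsequence exists.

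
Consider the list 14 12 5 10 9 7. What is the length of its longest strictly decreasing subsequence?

Let dp[i] be the longest decreasing subsequence ending at position i. Then dp = [1, 2, 3, 3, 4, 5].
The maximum is 5; one witness is 14, 12, 10, 9, 7 at positions 1,2,4,5,6.

5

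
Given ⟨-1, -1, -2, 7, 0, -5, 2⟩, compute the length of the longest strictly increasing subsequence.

3

One longest increasing subsequence is -1, 0, 2 (positions 1,5,7), of length 3; no longer one exists.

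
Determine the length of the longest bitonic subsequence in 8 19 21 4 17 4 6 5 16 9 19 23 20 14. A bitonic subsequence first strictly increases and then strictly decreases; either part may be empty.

7

One longest bitonic subsequence is 4, 6, 16, 19, 23, 20, 14 (positions 4,7,9,11,12,13,14): it rises to 23 then falls. Length 7 is optimal.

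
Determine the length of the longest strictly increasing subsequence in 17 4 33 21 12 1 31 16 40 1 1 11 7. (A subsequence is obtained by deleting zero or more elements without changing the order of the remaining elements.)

Scanning left to right, the best length ending at each element is: 17→1, 4→1, 33→2, 21→2, 12→2, 1→1, 31→3, 16→3, 40→4, 1→1, 1→1, 11→2, 7→2.
So the longest increasing subsequence has length 4, e.g. 17, 21, 31, 40.

4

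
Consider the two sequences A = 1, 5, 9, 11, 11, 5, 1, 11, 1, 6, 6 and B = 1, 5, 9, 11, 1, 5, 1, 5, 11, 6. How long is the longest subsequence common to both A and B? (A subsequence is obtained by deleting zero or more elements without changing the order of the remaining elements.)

Backtracking the LCS table gives one alignment: 1 (A1,B1) → 5 (A2,B2) → 9 (A3,B3) → 11 (A4,B4) → 5 (A6,B6) → 1 (A7,B7) → 11 (A8,B9) → 6 (A11,B10).
So the longest common subsequence has length 8.

8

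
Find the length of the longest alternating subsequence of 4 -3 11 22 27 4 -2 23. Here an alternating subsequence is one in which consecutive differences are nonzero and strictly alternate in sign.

5

A longest alternating subsequence is 4, -3, 11, 4, 23 (positions 1,2,3,6,8); its 4 consecutive differences strictly alternate in sign, and length 5 is optimal.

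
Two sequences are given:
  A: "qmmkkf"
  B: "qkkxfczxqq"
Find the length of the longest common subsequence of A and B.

Backtracking the LCS table gives one alignment: q (A1,B1) → k (A4,B2) → k (A5,B3) → f (A6,B5).
So the longest common subsequence has length 4.

4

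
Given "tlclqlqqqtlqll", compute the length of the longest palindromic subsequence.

Using dp[i][j] = 2 + dp[i+1][j−1] if the ends match, else max(dp[i+1][j], dp[i][j−1]):
dp[1][14] = 11. A witness is llqlqqqlqll at positions 2,4,5,6,7,8,9,11,12,13,14.

11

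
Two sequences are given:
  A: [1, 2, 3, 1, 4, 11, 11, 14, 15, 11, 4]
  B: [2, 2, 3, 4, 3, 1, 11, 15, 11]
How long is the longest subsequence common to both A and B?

Backtracking the LCS table gives one alignment: 2 (A2,B2) → 3 (A3,B5) → 1 (A4,B6) → 11 (A7,B7) → 15 (A9,B8) → 11 (A10,B9).
So the longest common subsequence has length 6.

6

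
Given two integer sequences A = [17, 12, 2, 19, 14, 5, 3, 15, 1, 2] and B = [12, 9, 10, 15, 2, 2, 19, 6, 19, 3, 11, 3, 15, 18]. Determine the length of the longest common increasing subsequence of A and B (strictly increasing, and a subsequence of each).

For each value that appears in both, track the longest common increasing run ending there.
The best achievable length is 3; one witness is 2, 3, 15 (A-positions 3,7,8, B-positions 5,10,13).

3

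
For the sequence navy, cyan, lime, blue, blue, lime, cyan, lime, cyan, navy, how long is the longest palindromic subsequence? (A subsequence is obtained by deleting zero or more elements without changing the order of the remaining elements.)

8

Using dp[i][j] = 2 + dp[i+1][j−1] if the ends match, else max(dp[i+1][j], dp[i][j−1]):
dp[1][10] = 8. A witness is navy cyan lime blue blue lime cyan navy at positions 1,2,3,4,5,8,9,10.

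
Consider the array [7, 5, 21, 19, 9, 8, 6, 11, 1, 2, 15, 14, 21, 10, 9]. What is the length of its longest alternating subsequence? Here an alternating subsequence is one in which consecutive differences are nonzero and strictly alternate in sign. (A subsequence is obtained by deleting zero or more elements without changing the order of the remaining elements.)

10

Track the best alternating length ending on an up-step vs a down-step at each position: up/down = 1/1, 1/2, 3/1, 3/4, 3/4, 3/4, 3/4, 5/4, 1/6, 7/6, 7/4, 7/8, 9/1, 7/10, 7/10.
The maximum over both is 10; one such subsequence is 7, 5, 21, 9, 11, 1, 15, 14, 21, 10.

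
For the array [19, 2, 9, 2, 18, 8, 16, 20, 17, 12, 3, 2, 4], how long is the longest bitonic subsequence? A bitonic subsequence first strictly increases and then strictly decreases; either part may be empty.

One longest bitonic subsequence is 2, 9, 18, 20, 17, 12, 3, 2 (positions 2,3,5,8,9,10,11,12): it rises to 20 then falls. Length 8 is optimal.

8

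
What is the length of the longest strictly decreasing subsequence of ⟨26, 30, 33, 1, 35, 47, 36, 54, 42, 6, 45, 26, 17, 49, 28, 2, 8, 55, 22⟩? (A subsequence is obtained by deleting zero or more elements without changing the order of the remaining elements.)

Let dp[i] be the longest decreasing subsequence ending at position i. Then dp = [1, 1, 1, 2, 1, 1, 2, 1, 2, 3, 2, 3, 4, 2, 3, 5, 5, 1, 4].
The maximum is 5; one witness is 47, 36, 26, 17, 2 at positions 6,7,12,13,16.

5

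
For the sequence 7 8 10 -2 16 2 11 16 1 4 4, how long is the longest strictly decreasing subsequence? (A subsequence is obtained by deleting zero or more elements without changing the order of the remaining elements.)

Scanning left to right, the best length ending at each element is: 7→1, 8→1, 10→1, -2→2, 16→1, 2→2, 11→2, 16→1, 1→3, 4→3, 4→3.
So the longest decreasing subsequence has length 3, e.g. 7, 2, 1.

3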